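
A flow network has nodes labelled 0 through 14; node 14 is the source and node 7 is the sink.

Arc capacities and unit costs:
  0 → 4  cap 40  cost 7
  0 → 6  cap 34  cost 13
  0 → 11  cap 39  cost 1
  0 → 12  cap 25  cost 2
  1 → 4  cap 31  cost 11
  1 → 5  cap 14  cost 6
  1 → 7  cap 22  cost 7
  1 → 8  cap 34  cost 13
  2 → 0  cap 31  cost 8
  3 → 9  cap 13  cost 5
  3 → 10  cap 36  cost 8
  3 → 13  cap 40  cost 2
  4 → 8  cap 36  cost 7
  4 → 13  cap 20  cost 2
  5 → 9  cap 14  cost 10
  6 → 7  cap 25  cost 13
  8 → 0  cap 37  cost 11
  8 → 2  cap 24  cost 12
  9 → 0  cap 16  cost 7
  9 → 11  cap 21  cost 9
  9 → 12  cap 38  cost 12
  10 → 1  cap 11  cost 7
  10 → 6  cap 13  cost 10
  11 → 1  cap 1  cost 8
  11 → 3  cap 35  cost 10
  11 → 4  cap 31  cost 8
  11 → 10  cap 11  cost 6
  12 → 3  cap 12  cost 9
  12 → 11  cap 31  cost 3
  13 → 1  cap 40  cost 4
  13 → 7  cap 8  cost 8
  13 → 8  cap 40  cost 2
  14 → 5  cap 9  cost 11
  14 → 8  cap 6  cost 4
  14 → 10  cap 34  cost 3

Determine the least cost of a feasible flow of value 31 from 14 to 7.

shortest-cost path #1: 14→10→1→7 push 11 @ unit cost 17 (adds 187)
shortest-cost path #2: 14→10→6→7 push 13 @ unit cost 26 (adds 338)
shortest-cost path #3: 14→8→0→11→1→7 push 1 @ unit cost 31 (adds 31)
shortest-cost path #4: 14→8→0→4→13→7 push 5 @ unit cost 32 (adds 160)
shortest-cost path #5: 14→5→9→0→4→13→7 push 1 @ unit cost 45 (adds 45)
total cost = 761

Minimum cost for 31 units: 761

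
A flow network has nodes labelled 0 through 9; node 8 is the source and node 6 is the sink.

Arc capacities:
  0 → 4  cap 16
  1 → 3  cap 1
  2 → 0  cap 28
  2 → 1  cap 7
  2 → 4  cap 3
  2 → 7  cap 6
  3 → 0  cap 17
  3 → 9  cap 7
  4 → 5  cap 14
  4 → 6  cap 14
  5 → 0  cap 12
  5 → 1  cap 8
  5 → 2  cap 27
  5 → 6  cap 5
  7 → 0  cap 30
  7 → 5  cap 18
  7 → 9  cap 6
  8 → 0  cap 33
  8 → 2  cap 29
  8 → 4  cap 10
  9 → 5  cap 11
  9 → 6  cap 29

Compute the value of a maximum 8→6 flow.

augment #1: 8→4→6 bottleneck 10, total now 10
augment #2: 8→0→4→6 bottleneck 4, total now 14
augment #3: 8→0→4→5→6 bottleneck 5, total now 19
augment #4: 8→2→7→9→6 bottleneck 6, total now 25
augment #5: 8→2→1→3→9→6 bottleneck 1, total now 26

Maximum flow value: 26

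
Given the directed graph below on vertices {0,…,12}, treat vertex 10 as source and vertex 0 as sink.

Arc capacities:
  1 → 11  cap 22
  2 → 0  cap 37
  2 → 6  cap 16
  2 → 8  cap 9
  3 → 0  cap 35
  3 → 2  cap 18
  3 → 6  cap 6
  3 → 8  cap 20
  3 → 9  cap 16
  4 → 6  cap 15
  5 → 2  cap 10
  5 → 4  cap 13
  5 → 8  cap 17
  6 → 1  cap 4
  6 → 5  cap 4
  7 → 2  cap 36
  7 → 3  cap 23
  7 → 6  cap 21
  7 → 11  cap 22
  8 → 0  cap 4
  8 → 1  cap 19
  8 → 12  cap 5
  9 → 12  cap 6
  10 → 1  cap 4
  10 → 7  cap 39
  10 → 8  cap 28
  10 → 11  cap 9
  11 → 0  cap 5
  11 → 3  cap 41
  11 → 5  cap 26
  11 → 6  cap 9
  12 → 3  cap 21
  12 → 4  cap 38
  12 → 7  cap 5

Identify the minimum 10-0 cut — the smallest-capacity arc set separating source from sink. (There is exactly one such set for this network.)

Min-cut arcs: {(1,11), (8,0), (8,12), (10,7), (10,11)} (total capacity 79)

augment #1: 10→8→0 push 4
augment #2: 10→11→0 push 5
augment #3: 10→7→2→0 push 36
augment #4: 10→7→3→0 push 3
augment #5: 10→11→3→0 push 4
augment #6: 10→1→11→3→0 push 4
augment #7: 10→8→12→3→0 push 5
augment #8: 10→8→1→11→3→0 push 18
max flow = 79; residual-reachable set from 10 gives S-side
cut edges (S→T): {(1,11), (8,0), (8,12), (10,7), (10,11)} total cap 79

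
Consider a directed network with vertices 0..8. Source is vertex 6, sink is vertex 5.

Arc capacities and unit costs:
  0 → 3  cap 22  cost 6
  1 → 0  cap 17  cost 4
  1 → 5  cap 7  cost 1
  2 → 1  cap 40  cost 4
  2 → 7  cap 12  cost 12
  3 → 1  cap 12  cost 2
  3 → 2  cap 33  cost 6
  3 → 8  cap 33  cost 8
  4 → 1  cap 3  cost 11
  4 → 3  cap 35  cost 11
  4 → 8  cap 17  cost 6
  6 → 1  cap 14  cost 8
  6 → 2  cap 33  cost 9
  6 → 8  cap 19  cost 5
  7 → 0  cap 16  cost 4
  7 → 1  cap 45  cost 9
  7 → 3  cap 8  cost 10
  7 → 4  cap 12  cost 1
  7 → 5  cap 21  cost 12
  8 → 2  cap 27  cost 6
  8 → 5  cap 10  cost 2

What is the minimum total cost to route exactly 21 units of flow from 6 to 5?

Minimum cost for 21 units: 265

shortest-cost path #1: 6→8→5 push 10 @ unit cost 7 (adds 70)
shortest-cost path #2: 6→1→5 push 7 @ unit cost 9 (adds 63)
shortest-cost path #3: 6→2→7→5 push 4 @ unit cost 33 (adds 132)
total cost = 265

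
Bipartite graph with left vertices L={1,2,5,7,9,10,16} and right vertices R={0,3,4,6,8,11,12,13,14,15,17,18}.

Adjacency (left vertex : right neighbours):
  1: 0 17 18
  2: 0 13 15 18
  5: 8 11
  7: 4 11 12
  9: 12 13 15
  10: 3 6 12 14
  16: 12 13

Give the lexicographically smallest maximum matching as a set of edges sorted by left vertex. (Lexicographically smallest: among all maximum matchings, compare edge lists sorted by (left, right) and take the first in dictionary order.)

Lex-smallest maximum matching: {(1,0), (2,13), (5,8), (7,4), (9,15), (10,3), (16,12)}

|M| = 7 (so the lex-smallest maximum matching has 7 edges)
process left vertices in ascending order; for each, take the smallest-labelled available neighbour that still permits 7 edges overall, or leave it unmatched if none does
lex-smallest matching: {1-0, 2-13, 5-8, 7-4, 9-15, 10-3, 16-12}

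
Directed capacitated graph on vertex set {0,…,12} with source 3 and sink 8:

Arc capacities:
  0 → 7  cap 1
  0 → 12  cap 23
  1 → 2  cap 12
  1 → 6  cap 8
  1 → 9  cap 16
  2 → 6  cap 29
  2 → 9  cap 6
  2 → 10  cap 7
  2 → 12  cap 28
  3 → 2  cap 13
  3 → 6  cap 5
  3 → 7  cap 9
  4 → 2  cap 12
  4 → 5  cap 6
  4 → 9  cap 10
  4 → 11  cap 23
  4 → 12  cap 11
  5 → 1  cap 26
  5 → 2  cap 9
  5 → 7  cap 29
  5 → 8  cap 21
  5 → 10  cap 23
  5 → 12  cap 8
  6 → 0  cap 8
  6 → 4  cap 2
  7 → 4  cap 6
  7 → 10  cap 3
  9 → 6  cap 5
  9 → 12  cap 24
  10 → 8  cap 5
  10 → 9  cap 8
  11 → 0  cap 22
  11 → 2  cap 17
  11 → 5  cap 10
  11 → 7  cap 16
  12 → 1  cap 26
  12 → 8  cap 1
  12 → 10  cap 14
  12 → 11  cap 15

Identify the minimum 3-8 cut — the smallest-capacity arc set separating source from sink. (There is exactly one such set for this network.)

Min-cut arcs: {(4,5), (10,8), (11,5), (12,8)} (total capacity 22)

augment #1: 3→2→10→8 push 5
augment #2: 3→2→12→8 push 1
augment #3: 3→6→4→5→8 push 2
augment #4: 3→7→4→5→8 push 4
augment #5: 3→2→12→11→5→8 push 7
augment #6: 3→7→4→11→5→8 push 2
augment #7: 3→6→0→12→11→5→8 push 1
max flow = 22; residual-reachable set from 3 gives S-side
cut edges (S→T): {(4,5), (10,8), (11,5), (12,8)} total cap 22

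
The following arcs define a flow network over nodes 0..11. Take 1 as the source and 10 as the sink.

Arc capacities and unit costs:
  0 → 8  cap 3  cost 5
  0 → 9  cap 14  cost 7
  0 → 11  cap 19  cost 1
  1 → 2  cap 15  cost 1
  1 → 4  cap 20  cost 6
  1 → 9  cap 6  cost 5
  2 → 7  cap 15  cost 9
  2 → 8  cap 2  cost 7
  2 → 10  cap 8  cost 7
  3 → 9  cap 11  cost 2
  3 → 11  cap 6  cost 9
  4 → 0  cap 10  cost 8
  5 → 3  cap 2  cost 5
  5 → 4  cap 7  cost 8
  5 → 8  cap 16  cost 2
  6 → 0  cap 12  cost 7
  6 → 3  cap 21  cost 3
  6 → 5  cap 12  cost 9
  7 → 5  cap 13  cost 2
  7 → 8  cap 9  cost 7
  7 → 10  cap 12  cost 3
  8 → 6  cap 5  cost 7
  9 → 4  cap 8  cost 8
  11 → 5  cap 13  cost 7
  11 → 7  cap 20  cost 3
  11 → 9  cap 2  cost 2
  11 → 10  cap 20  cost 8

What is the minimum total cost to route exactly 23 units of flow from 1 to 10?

shortest-cost path #1: 1→2→10 push 8 @ unit cost 8 (adds 64)
shortest-cost path #2: 1→2→7→10 push 7 @ unit cost 13 (adds 91)
shortest-cost path #3: 1→4→0→11→7→10 push 5 @ unit cost 21 (adds 105)
shortest-cost path #4: 1→4→0→11→10 push 3 @ unit cost 23 (adds 69)
total cost = 329

Minimum cost for 23 units: 329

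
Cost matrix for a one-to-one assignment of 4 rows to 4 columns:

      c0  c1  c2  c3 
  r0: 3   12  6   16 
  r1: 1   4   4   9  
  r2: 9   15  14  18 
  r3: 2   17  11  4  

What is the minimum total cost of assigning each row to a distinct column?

optimal assignment: row0→col2 (cost 6), row1→col1 (cost 4), row2→col0 (cost 9), row3→col3 (cost 4)
total = 6 + 4 + 9 + 4 = 23

Minimum assignment cost: 23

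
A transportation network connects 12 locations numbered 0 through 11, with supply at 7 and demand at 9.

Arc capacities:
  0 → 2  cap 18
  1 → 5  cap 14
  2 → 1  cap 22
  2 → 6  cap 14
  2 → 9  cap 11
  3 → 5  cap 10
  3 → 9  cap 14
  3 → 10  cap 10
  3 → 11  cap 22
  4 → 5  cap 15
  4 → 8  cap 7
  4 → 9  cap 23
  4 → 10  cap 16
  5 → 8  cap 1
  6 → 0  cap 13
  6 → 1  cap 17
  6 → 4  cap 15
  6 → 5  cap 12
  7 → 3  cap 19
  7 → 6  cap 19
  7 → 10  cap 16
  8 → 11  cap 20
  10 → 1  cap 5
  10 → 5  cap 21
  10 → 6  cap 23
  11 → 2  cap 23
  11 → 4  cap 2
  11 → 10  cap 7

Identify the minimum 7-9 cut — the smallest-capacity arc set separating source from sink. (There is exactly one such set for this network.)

Min-cut arcs: {(2,9), (3,9), (6,4), (11,4)} (total capacity 42)

augment #1: 7→3→9 push 14
augment #2: 7→6→4→9 push 15
augment #3: 7→3→11→2→9 push 5
augment #4: 7→6→0→2→9 push 4
augment #5: 7→10→6→0→2→9 push 2
augment #6: 7→10→5→8→11→4→9 push 1
augment #7: 7→10→6→0→2→11→4→9 push 1
max flow = 42; residual-reachable set from 7 gives S-side
cut edges (S→T): {(2,9), (3,9), (6,4), (11,4)} total cap 42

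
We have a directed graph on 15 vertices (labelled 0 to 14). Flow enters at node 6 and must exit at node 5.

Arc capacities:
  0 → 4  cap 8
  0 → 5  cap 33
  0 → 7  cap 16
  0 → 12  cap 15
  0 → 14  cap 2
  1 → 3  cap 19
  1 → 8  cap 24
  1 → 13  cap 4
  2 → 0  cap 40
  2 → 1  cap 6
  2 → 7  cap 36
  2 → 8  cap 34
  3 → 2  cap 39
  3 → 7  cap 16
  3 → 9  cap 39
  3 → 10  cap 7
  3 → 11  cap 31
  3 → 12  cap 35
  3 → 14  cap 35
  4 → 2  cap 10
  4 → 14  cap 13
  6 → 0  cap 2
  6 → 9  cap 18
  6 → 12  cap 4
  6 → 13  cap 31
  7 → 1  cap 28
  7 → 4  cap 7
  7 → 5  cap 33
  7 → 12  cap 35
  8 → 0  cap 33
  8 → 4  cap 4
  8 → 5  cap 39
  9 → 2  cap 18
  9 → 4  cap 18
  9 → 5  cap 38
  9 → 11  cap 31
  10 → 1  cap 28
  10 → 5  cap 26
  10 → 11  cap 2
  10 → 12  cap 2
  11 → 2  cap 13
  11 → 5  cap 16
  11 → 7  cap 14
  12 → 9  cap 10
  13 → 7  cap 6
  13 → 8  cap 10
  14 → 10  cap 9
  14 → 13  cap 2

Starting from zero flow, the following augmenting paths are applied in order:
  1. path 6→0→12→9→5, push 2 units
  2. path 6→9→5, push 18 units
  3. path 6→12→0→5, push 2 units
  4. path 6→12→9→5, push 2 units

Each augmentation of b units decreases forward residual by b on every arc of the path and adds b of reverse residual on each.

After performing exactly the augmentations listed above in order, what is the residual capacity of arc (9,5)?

Residual capacity of (9,5): 16

after path 1 (6→0→12→9→5, push 2): res(9,5)=36
after path 2 (6→9→5, push 18): res(9,5)=18
after path 3 (6→12→0→5, push 2): res(9,5)=18
after path 4 (6→12→9→5, push 2): res(9,5)=16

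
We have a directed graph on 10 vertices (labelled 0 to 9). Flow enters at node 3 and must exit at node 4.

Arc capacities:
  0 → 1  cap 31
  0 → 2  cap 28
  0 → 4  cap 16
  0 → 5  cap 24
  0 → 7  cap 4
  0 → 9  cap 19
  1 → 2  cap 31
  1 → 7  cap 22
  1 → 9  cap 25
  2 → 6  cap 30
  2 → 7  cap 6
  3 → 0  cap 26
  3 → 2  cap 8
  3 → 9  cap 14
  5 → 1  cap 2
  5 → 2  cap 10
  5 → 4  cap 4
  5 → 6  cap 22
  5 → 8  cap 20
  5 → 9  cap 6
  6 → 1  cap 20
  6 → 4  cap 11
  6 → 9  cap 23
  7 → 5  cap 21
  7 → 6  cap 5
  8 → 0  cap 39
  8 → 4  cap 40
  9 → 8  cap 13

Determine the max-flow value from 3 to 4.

augment #1: 3→0→4 bottleneck 16, total now 16
augment #2: 3→0→5→4 bottleneck 4, total now 20
augment #3: 3→2→6→4 bottleneck 8, total now 28
augment #4: 3→9→8→4 bottleneck 13, total now 41
augment #5: 3→0→2→6→4 bottleneck 3, total now 44
augment #6: 3→0→5→8→4 bottleneck 3, total now 47

Maximum flow value: 47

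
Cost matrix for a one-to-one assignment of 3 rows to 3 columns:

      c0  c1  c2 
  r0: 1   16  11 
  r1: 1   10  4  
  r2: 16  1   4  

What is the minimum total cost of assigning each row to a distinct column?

Minimum assignment cost: 6

optimal assignment: row0→col0 (cost 1), row1→col2 (cost 4), row2→col1 (cost 1)
total = 1 + 4 + 1 = 6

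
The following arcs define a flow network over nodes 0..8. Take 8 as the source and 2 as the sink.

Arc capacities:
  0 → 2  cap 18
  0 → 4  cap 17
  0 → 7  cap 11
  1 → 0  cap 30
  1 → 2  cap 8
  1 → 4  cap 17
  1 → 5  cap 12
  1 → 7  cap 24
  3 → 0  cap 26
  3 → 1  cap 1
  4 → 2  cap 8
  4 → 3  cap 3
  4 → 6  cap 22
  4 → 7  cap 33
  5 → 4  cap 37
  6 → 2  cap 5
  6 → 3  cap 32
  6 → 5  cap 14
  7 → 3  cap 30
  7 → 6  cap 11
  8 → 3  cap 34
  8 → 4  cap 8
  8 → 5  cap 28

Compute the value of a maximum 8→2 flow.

augment #1: 8→4→2 bottleneck 8, total now 8
augment #2: 8→3→0→2 bottleneck 18, total now 26
augment #3: 8→3→1→2 bottleneck 1, total now 27
augment #4: 8→5→4→6→2 bottleneck 5, total now 32

Maximum flow value: 32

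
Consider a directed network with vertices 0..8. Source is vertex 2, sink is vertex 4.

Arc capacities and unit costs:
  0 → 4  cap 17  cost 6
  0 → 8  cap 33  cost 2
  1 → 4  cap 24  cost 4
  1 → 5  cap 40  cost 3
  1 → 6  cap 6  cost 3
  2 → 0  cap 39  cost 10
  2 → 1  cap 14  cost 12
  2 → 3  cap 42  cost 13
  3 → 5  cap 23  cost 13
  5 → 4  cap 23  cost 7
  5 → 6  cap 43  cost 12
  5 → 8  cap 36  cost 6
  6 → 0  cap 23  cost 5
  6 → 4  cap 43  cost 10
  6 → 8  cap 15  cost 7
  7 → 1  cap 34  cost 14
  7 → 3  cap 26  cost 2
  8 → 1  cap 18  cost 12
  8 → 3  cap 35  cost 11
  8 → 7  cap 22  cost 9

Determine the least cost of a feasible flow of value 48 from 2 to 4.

Minimum cost for 48 units: 1007

shortest-cost path #1: 2→0→4 push 17 @ unit cost 16 (adds 272)
shortest-cost path #2: 2→1→4 push 14 @ unit cost 16 (adds 224)
shortest-cost path #3: 2→0→8→1→4 push 10 @ unit cost 28 (adds 280)
shortest-cost path #4: 2→3→5→4 push 7 @ unit cost 33 (adds 231)
total cost = 1007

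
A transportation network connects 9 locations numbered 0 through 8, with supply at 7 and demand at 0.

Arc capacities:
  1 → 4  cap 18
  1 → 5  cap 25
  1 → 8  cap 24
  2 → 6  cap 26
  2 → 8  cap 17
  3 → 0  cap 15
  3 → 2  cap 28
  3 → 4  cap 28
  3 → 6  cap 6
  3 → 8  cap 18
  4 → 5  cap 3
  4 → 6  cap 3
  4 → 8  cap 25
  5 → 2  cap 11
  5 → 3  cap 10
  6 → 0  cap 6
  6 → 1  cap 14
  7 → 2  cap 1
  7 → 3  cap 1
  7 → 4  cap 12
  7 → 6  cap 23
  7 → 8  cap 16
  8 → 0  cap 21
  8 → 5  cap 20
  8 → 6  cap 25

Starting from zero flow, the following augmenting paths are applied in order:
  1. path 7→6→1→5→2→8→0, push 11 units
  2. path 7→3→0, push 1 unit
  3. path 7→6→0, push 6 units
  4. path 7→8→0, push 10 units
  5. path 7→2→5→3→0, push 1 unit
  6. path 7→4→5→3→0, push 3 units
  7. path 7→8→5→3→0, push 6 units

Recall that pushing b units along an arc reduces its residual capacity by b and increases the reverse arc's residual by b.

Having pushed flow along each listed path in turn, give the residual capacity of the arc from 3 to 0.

Residual capacity of (3,0): 4

after path 1 (7→6→1→5→2→8→0, push 11): res(3,0)=15
after path 2 (7→3→0, push 1): res(3,0)=14
after path 3 (7→6→0, push 6): res(3,0)=14
after path 4 (7→8→0, push 10): res(3,0)=14
after path 5 (7→2→5→3→0, push 1): res(3,0)=13
after path 6 (7→4→5→3→0, push 3): res(3,0)=10
after path 7 (7→8→5→3→0, push 6): res(3,0)=4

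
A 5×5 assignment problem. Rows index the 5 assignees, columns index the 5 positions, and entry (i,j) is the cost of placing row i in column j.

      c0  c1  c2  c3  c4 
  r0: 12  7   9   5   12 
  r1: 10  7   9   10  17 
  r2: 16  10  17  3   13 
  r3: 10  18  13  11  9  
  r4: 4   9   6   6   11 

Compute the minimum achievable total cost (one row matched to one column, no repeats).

one of 2 optimal assignments: row0→col1 (cost 7), row1→col2 (cost 9), row2→col3 (cost 3), row3→col4 (cost 9), row4→col0 (cost 4)
total = 7 + 9 + 3 + 9 + 4 = 32

Minimum assignment cost: 32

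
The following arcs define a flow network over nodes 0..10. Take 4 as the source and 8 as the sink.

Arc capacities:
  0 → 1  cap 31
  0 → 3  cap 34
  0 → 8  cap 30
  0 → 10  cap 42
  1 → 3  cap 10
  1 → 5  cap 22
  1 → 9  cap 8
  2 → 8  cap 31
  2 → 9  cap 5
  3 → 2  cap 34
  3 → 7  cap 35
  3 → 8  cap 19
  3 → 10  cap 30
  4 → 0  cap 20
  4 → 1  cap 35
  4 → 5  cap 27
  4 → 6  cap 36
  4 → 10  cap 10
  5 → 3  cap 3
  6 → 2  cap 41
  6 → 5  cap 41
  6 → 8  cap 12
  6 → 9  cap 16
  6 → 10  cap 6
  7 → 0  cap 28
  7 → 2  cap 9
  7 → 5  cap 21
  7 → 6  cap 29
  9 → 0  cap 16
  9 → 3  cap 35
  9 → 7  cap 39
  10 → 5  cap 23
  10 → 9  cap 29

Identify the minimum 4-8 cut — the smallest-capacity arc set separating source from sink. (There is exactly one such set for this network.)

Min-cut arcs: {(1,3), (1,9), (4,0), (4,6), (4,10), (5,3)} (total capacity 87)

augment #1: 4→0→8 push 20
augment #2: 4→6→8 push 12
augment #3: 4→1→3→8 push 10
augment #4: 4→5→3→8 push 3
augment #5: 4→6→2→8 push 24
augment #6: 4→1→9→0→8 push 8
augment #7: 4→10→9→0→8 push 2
augment #8: 4→10→9→3→8 push 6
augment #9: 4→10→9→3→2→8 push 2
max flow = 87; residual-reachable set from 4 gives S-side
cut edges (S→T): {(1,3), (1,9), (4,0), (4,6), (4,10), (5,3)} total cap 87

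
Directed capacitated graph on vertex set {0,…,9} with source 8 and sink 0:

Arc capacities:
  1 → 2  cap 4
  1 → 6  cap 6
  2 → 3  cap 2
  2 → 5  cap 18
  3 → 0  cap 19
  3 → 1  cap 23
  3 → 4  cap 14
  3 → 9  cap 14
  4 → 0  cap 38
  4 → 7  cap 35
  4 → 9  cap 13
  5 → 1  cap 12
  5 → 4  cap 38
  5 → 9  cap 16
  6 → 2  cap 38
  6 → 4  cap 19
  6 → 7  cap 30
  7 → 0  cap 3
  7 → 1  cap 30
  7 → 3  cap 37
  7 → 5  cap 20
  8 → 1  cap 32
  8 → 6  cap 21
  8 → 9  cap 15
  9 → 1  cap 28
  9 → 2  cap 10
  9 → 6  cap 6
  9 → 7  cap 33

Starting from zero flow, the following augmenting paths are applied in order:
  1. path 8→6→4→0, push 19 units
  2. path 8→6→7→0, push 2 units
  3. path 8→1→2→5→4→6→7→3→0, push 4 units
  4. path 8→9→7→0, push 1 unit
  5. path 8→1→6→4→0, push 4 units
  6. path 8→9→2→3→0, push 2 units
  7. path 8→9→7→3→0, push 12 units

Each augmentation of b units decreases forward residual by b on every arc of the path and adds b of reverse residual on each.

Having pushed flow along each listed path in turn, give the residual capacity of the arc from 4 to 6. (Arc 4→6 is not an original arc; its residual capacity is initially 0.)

Residual capacity of (4,6): 19

after path 1 (8→6→4→0, push 19): res(4,6)=19
after path 2 (8→6→7→0, push 2): res(4,6)=19
after path 3 (8→1→2→5→4→6→7→3→0, push 4): res(4,6)=15
after path 4 (8→9→7→0, push 1): res(4,6)=15
after path 5 (8→1→6→4→0, push 4): res(4,6)=19
after path 6 (8→9→2→3→0, push 2): res(4,6)=19
after path 7 (8→9→7→3→0, push 12): res(4,6)=19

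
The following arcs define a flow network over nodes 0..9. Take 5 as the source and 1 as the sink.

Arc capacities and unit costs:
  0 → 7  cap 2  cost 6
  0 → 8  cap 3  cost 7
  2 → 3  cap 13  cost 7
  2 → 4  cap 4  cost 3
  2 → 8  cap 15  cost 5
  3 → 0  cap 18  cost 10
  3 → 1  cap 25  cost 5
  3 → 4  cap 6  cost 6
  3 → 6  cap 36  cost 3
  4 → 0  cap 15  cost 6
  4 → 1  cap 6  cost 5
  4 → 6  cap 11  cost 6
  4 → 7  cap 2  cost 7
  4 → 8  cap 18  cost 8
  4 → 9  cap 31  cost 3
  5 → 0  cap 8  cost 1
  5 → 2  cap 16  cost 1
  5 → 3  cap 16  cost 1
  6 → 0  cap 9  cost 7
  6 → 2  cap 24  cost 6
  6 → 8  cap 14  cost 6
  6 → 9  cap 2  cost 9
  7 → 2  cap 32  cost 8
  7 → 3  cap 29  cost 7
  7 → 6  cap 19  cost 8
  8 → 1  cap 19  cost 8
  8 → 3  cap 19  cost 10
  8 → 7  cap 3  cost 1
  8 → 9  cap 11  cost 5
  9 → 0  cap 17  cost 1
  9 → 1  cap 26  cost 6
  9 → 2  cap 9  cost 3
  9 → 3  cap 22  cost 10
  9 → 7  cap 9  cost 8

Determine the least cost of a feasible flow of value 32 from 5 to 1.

shortest-cost path #1: 5→3→1 push 16 @ unit cost 6 (adds 96)
shortest-cost path #2: 5→2→4→1 push 4 @ unit cost 9 (adds 36)
shortest-cost path #3: 5→2→3→1 push 9 @ unit cost 13 (adds 117)
shortest-cost path #4: 5→2→8→1 push 3 @ unit cost 14 (adds 42)
total cost = 291

Minimum cost for 32 units: 291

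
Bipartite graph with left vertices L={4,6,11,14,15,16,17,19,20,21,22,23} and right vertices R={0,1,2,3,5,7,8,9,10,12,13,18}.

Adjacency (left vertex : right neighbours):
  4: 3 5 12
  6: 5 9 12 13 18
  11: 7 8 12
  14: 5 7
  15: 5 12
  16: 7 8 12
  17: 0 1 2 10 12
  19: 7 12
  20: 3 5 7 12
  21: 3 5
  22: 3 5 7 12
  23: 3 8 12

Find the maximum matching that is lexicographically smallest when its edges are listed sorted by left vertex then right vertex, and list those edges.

Lex-smallest maximum matching: {(4,3), (6,9), (11,7), (14,5), (15,12), (16,8), (17,0)}

|M| = 7 (so the lex-smallest maximum matching has 7 edges)
process left vertices in ascending order; for each, take the smallest-labelled available neighbour that still permits 7 edges overall, or leave it unmatched if none does
lex-smallest matching: {4-3, 6-9, 11-7, 14-5, 15-12, 16-8, 17-0}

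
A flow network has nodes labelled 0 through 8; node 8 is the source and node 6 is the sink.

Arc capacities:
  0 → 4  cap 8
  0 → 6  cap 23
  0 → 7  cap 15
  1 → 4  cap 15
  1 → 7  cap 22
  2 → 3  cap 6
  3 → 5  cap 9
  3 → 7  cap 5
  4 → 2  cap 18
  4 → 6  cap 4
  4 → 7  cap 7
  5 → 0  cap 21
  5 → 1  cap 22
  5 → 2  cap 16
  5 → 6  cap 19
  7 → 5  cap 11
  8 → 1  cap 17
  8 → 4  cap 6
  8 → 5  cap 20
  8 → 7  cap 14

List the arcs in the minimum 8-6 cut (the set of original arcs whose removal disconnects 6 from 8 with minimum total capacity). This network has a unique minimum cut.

Min-cut arcs: {(2,3), (4,6), (7,5), (8,5)} (total capacity 41)

augment #1: 8→4→6 push 4
augment #2: 8→5→6 push 19
augment #3: 8→5→0→6 push 1
augment #4: 8→7→5→0→6 push 11
augment #5: 8→4→2→3→5→0→6 push 2
augment #6: 8→1→4→2→3→5→0→6 push 4
max flow = 41; residual-reachable set from 8 gives S-side
cut edges (S→T): {(2,3), (4,6), (7,5), (8,5)} total cap 41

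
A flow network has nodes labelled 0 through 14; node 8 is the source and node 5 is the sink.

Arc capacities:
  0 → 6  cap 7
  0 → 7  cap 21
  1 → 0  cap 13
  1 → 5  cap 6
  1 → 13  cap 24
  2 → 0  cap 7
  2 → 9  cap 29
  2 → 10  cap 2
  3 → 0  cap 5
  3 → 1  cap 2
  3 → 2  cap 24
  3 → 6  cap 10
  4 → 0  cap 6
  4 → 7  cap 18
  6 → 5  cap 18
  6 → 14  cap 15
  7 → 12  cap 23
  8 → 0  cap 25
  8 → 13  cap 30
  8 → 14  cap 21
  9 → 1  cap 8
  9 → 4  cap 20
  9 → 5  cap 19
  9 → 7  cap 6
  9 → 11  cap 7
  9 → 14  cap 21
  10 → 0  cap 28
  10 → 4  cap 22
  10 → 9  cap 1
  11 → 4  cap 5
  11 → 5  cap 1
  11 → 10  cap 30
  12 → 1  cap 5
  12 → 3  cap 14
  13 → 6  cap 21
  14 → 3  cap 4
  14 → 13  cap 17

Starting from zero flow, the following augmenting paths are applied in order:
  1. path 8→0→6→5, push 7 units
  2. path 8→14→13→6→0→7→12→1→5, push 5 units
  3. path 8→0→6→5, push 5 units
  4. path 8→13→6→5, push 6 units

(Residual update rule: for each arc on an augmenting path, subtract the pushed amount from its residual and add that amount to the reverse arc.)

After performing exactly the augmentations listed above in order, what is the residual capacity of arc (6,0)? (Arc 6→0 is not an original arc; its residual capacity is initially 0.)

after path 1 (8→0→6→5, push 7): res(6,0)=7
after path 2 (8→14→13→6→0→7→12→1→5, push 5): res(6,0)=2
after path 3 (8→0→6→5, push 5): res(6,0)=7
after path 4 (8→13→6→5, push 6): res(6,0)=7

Residual capacity of (6,0): 7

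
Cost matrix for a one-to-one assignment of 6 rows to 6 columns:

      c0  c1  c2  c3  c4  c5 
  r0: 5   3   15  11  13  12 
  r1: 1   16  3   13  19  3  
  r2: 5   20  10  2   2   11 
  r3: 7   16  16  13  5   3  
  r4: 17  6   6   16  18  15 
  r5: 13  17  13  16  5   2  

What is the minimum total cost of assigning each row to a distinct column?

optimal assignment: row0→col1 (cost 3), row1→col0 (cost 1), row2→col3 (cost 2), row3→col4 (cost 5), row4→col2 (cost 6), row5→col5 (cost 2)
total = 3 + 1 + 2 + 5 + 6 + 2 = 19

Minimum assignment cost: 19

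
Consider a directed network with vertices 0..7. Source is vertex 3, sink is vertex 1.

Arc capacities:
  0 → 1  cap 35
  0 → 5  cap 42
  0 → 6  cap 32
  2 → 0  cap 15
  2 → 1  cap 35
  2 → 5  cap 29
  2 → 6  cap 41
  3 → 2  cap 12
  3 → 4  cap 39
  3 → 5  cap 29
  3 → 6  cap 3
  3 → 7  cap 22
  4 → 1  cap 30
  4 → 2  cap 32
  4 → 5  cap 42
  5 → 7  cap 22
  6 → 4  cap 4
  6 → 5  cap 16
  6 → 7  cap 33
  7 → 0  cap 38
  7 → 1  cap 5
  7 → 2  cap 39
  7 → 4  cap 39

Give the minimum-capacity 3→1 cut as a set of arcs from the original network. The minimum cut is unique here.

augment #1: 3→2→1 push 12
augment #2: 3→4→1 push 30
augment #3: 3→7→1 push 5
augment #4: 3→4→2→1 push 9
augment #5: 3→7→0→1 push 17
augment #6: 3→5→7→0→1 push 18
augment #7: 3→5→7→2→1 push 4
augment #8: 3→6→4→2→1 push 3
max flow = 98; residual-reachable set from 3 gives S-side
cut edges (S→T): {(3,2), (3,4), (3,6), (3,7), (5,7)} total cap 98

Min-cut arcs: {(3,2), (3,4), (3,6), (3,7), (5,7)} (total capacity 98)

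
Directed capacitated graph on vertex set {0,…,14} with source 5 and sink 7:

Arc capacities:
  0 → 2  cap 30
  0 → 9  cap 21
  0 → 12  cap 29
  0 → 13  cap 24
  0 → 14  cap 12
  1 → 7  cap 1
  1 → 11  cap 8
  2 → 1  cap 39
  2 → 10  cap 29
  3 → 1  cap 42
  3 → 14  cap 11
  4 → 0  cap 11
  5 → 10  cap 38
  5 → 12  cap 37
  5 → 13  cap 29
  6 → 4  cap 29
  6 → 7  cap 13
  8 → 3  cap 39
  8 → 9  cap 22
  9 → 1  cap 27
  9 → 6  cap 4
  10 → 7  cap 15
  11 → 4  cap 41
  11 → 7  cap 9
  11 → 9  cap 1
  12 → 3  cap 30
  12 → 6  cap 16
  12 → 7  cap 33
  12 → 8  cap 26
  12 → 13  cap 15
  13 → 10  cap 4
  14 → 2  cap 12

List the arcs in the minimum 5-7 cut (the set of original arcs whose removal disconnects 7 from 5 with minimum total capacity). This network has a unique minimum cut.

Min-cut arcs: {(5,12), (10,7)} (total capacity 52)

augment #1: 5→10→7 push 15
augment #2: 5→12→7 push 33
augment #3: 5→12→6→7 push 4
max flow = 52; residual-reachable set from 5 gives S-side
cut edges (S→T): {(5,12), (10,7)} total cap 52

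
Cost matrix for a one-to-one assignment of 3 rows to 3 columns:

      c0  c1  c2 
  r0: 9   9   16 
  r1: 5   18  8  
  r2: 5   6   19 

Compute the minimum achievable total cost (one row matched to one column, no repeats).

optimal assignment: row0→col1 (cost 9), row1→col2 (cost 8), row2→col0 (cost 5)
total = 9 + 8 + 5 = 22

Minimum assignment cost: 22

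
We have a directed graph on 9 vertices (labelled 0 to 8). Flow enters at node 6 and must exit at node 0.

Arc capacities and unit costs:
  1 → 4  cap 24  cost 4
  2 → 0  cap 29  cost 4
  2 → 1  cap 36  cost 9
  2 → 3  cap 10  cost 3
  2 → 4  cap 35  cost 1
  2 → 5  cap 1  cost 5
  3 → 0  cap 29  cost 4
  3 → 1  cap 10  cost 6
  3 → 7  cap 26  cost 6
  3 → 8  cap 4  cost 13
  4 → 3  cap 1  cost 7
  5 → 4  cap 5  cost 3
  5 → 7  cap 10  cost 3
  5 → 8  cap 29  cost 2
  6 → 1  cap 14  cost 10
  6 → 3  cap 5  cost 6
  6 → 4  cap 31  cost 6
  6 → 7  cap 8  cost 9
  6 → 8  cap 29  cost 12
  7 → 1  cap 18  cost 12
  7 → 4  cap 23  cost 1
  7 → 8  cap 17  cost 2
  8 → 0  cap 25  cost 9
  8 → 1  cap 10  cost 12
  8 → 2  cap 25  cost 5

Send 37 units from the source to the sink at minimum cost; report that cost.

shortest-cost path #1: 6→3→0 push 5 @ unit cost 10 (adds 50)
shortest-cost path #2: 6→4→3→0 push 1 @ unit cost 17 (adds 17)
shortest-cost path #3: 6→7→8→0 push 8 @ unit cost 20 (adds 160)
shortest-cost path #4: 6→8→0 push 17 @ unit cost 21 (adds 357)
shortest-cost path #5: 6→8→2→0 push 6 @ unit cost 21 (adds 126)
total cost = 710

Minimum cost for 37 units: 710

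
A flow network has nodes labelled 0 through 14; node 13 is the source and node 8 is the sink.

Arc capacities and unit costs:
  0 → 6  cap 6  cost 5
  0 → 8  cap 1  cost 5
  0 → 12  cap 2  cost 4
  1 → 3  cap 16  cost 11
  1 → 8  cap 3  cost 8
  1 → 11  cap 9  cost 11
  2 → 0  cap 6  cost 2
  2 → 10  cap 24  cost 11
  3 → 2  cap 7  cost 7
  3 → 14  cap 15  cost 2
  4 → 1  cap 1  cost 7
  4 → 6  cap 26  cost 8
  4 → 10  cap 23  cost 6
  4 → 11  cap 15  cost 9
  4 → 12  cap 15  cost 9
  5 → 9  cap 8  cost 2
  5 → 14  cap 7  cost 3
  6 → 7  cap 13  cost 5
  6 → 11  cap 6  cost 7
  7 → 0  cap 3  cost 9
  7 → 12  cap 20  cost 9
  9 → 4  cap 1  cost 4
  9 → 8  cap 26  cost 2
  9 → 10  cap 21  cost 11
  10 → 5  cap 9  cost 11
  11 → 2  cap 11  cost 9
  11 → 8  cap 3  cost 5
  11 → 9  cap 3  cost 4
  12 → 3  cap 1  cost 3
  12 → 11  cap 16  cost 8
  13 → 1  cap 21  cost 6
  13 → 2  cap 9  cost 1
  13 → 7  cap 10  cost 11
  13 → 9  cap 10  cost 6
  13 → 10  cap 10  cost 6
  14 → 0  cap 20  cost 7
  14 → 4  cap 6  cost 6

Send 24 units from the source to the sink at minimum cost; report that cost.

shortest-cost path #1: 13→9→8 push 10 @ unit cost 8 (adds 80)
shortest-cost path #2: 13→2→0→8 push 1 @ unit cost 8 (adds 8)
shortest-cost path #3: 13→1→8 push 3 @ unit cost 14 (adds 42)
shortest-cost path #4: 13→2→0→6→11→8 push 3 @ unit cost 20 (adds 60)
shortest-cost path #5: 13→10→5→9→8 push 7 @ unit cost 21 (adds 147)
total cost = 337

Minimum cost for 24 units: 337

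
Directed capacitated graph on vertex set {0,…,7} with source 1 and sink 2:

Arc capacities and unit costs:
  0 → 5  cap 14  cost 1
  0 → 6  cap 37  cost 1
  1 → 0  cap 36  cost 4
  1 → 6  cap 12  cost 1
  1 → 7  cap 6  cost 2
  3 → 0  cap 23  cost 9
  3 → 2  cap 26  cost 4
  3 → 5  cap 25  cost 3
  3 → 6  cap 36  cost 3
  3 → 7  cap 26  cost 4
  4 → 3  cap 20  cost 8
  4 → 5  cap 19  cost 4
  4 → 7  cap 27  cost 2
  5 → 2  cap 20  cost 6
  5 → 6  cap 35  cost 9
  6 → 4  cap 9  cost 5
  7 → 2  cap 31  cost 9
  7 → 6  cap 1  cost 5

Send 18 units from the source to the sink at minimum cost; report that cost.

Minimum cost for 18 units: 198

shortest-cost path #1: 1→7→2 push 6 @ unit cost 11 (adds 66)
shortest-cost path #2: 1→0→5→2 push 12 @ unit cost 11 (adds 132)
total cost = 198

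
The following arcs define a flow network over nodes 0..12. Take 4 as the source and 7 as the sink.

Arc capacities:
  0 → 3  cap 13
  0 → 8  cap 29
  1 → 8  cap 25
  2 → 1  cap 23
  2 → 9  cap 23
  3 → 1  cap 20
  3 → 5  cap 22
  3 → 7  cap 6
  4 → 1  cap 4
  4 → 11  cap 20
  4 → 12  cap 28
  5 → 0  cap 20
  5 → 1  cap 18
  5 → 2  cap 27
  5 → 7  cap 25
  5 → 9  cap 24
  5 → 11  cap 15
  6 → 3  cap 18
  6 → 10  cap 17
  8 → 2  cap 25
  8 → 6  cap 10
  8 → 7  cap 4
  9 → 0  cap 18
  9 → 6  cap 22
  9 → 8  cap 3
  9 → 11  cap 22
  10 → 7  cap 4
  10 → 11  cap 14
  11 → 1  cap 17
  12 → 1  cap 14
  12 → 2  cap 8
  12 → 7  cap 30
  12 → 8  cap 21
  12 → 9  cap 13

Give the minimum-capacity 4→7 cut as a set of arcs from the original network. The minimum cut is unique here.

augment #1: 4→12→7 push 28
augment #2: 4→1→8→7 push 4
augment #3: 4→11→1→8→6→3→7 push 6
augment #4: 4→11→1→8→6→10→7 push 4
augment #5: 4→11→1→8→2→9→0→3→5→7 push 7
max flow = 49; residual-reachable set from 4 gives S-side
cut edges (S→T): {(4,1), (4,12), (11,1)} total cap 49

Min-cut arcs: {(4,1), (4,12), (11,1)} (total capacity 49)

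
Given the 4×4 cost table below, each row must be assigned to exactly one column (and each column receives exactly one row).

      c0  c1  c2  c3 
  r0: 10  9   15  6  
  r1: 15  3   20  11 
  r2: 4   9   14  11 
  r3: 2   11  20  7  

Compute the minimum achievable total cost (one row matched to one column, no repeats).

Minimum assignment cost: 25

optimal assignment: row0→col3 (cost 6), row1→col1 (cost 3), row2→col2 (cost 14), row3→col0 (cost 2)
total = 6 + 3 + 14 + 2 = 25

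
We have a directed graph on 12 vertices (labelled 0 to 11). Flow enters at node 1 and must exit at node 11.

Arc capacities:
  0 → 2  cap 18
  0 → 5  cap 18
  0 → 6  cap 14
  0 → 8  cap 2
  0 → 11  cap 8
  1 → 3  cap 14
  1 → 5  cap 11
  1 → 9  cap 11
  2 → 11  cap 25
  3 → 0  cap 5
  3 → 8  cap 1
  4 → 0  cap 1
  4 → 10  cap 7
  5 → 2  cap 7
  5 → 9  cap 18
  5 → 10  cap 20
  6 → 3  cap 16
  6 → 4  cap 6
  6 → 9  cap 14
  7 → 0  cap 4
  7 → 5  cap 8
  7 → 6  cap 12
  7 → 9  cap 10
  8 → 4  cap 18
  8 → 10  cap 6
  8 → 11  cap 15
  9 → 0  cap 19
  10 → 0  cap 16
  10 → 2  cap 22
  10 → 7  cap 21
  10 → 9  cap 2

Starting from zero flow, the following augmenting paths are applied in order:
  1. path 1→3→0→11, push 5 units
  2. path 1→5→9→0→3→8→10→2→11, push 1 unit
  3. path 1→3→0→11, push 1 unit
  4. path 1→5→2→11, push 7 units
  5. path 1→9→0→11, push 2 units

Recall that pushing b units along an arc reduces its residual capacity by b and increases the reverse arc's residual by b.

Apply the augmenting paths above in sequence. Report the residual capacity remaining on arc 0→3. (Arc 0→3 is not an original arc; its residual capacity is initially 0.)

Residual capacity of (0,3): 5

after path 1 (1→3→0→11, push 5): res(0,3)=5
after path 2 (1→5→9→0→3→8→10→2→11, push 1): res(0,3)=4
after path 3 (1→3→0→11, push 1): res(0,3)=5
after path 4 (1→5→2→11, push 7): res(0,3)=5
after path 5 (1→9→0→11, push 2): res(0,3)=5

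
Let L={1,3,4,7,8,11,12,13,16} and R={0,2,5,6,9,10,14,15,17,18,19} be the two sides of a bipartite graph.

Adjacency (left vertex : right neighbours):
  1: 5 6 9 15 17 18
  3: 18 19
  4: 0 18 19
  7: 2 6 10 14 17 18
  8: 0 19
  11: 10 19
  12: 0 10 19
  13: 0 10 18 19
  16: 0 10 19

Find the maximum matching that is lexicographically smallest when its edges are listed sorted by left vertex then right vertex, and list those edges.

Lex-smallest maximum matching: {(1,5), (3,18), (4,0), (7,2), (8,19), (11,10)}

|M| = 6 (so the lex-smallest maximum matching has 6 edges)
process left vertices in ascending order; for each, take the smallest-labelled available neighbour that still permits 6 edges overall, or leave it unmatched if none does
lex-smallest matching: {1-5, 3-18, 4-0, 7-2, 8-19, 11-10}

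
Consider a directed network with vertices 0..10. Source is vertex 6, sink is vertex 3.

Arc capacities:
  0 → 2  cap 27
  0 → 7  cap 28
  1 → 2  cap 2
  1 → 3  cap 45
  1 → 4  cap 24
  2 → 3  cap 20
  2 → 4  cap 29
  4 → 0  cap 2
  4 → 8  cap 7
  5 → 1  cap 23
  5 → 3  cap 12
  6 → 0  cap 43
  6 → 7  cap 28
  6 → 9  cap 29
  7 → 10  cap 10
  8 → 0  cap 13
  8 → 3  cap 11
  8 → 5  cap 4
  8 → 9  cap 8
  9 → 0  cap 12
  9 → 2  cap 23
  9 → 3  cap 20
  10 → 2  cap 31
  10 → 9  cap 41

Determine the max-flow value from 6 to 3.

Maximum flow value: 47

augment #1: 6→9→3 bottleneck 20, total now 20
augment #2: 6→0→2→3 bottleneck 20, total now 40
augment #3: 6→0→2→4→8→3 bottleneck 7, total now 47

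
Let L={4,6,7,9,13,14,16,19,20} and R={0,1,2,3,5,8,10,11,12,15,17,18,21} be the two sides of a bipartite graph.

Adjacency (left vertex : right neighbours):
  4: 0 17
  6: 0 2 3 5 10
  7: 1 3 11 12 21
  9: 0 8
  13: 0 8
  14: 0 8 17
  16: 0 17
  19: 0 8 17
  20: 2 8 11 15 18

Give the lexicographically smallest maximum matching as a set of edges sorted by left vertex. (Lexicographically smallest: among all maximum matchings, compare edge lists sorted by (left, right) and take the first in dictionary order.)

|M| = 6 (so the lex-smallest maximum matching has 6 edges)
process left vertices in ascending order; for each, take the smallest-labelled available neighbour that still permits 6 edges overall, or leave it unmatched if none does
lex-smallest matching: {4-0, 6-2, 7-1, 9-8, 14-17, 20-11}

Lex-smallest maximum matching: {(4,0), (6,2), (7,1), (9,8), (14,17), (20,11)}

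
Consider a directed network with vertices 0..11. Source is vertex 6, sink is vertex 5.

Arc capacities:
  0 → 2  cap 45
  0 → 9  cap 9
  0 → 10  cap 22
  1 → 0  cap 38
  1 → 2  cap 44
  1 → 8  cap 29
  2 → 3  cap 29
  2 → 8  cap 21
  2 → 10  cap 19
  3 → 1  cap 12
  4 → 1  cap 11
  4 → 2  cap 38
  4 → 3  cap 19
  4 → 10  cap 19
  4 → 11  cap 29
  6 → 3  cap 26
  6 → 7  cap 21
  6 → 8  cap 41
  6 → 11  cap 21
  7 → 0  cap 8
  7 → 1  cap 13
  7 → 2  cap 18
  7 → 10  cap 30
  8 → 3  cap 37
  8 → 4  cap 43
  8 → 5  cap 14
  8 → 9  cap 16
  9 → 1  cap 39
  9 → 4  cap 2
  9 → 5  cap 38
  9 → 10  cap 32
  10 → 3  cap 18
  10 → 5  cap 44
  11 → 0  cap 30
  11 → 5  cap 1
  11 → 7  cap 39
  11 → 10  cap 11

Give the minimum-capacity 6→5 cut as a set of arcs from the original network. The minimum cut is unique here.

Min-cut arcs: {(0,9), (8,5), (8,9), (10,5), (11,5)} (total capacity 84)

augment #1: 6→8→5 push 14
augment #2: 6→11→5 push 1
augment #3: 6→7→10→5 push 21
augment #4: 6→8→9→5 push 16
augment #5: 6→11→10→5 push 11
augment #6: 6→8→4→10→5 push 11
augment #7: 6→11→0→9→5 push 9
augment #8: 6→3→1→0→10→5 push 1
max flow = 84; residual-reachable set from 6 gives S-side
cut edges (S→T): {(0,9), (8,5), (8,9), (10,5), (11,5)} total cap 84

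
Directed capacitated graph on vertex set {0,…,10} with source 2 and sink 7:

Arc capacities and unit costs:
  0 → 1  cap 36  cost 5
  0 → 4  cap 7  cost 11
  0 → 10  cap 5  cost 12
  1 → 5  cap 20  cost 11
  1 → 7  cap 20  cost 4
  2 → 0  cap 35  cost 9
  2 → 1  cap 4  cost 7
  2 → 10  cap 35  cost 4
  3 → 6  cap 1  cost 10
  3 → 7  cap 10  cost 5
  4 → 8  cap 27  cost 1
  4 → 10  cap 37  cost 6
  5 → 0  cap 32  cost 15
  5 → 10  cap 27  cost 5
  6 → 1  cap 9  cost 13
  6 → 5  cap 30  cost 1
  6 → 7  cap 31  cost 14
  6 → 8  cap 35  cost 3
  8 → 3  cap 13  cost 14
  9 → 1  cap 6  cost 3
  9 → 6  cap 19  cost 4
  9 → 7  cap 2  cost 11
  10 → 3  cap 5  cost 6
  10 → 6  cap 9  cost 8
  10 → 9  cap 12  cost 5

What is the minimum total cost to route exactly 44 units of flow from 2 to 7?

Minimum cost for 44 units: 893

shortest-cost path #1: 2→1→7 push 4 @ unit cost 11 (adds 44)
shortest-cost path #2: 2→10→3→7 push 5 @ unit cost 15 (adds 75)
shortest-cost path #3: 2→10→9→1→7 push 6 @ unit cost 16 (adds 96)
shortest-cost path #4: 2→0→1→7 push 10 @ unit cost 18 (adds 180)
shortest-cost path #5: 2→10→9→7 push 2 @ unit cost 20 (adds 40)
shortest-cost path #6: 2→10→6→7 push 9 @ unit cost 26 (adds 234)
shortest-cost path #7: 2→10→9→6→7 push 4 @ unit cost 27 (adds 108)
shortest-cost path #8: 2→0→1→9→6→7 push 4 @ unit cost 29 (adds 116)
total cost = 893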